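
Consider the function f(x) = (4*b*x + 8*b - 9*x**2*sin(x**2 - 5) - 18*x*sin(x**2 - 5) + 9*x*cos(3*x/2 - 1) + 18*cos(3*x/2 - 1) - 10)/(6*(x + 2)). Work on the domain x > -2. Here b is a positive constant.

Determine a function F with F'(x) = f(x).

Any candidate F(x) must reproduce f(x) exactly when differentiated.
Check: d/dx[(8*b*x - 20*log(x/2 + 1) + 12*sin(3*x/2 - 1) + 9*cos(x**2 - 5))/12] = (4*b*x + 8*b - 9*x**2*sin(x**2 - 5) - 18*x*sin(x**2 - 5) + 9*x*cos(3*x/2 - 1) + 18*cos(3*x/2 - 1) - 10)/(6*x + 12), which equals f(x).

An antiderivative is F(x) = (8*b*x - 20*log(x/2 + 1) + 12*sin(3*x/2 - 1) + 9*cos(x**2 - 5))/12.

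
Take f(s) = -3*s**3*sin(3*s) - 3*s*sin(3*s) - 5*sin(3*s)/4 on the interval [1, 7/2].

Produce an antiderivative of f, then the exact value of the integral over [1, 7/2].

The integrand splits into summands that can be handled one at a time.
F(s) = (36*s**3*cos(3*s) - 36*s**2*sin(3*s) + 12*s*cos(3*s) - 4*sin(3*s) + 15*cos(3*s))/36 is an antiderivative of f.
Check: d/ds[(36*s**3*cos(3*s) - 36*s**2*sin(3*s) + 12*s*cos(3*s) - 4*sin(3*s) + 15*cos(3*s))/36] = -3*s**3*sin(3*s) - 3*s*sin(3*s) - 5*sin(3*s)/4 = f(s).
F(7/2) = 1067*cos(21/2)/24 - 445*sin(21/2)/36; F(1) = 7*cos(3)/4 - 10*sin(3)/9.
Integral = F(7/2) - F(1) = 1067*cos(21/2)/24 + 10*sin(3)/9 - 7*cos(3)/4 - 445*sin(21/2)/36.

Antiderivative: F(s) = (36*s**3*cos(3*s) - 36*s**2*sin(3*s) + 12*s*cos(3*s) - 4*sin(3*s) + 15*cos(3*s))/36; value = 1067*cos(21/2)/24 + 10*sin(3)/9 - 7*cos(3)/4 - 445*sin(21/2)/36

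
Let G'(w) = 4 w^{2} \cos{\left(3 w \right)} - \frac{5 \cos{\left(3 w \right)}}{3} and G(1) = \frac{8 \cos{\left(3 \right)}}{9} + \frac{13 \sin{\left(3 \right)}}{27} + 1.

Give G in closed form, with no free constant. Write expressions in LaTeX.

G(w) = \frac{4 w^{2} \sin{\left(3 w \right)}}{3} + \frac{8 w \cos{\left(3 w \right)}}{9} - \frac{23 \sin{\left(3 w \right)}}{27} + 1

Integrate term by term and add the pieces.
A general antiderivative is \frac{4 w^{2} \sin{\left(3 w \right)}}{3} + \frac{8 w \cos{\left(3 w \right)}}{9} - \frac{23 \sin{\left(3 w \right)}}{27} + C.
The condition gives C = \frac{8 \cos{\left(3 \right)}}{9} + \frac{13 \sin{\left(3 \right)}}{27} + 1 - (\frac{8 \cos{\left(3 \right)}}{9} + \frac{13 \sin{\left(3 \right)}}{27}) = 1.
So G(w) = \frac{4 w^{2} \sin{\left(3 w \right)}}{3} + \frac{8 w \cos{\left(3 w \right)}}{9} - \frac{23 \sin{\left(3 w \right)}}{27} + 1.
Check: d/dw[\frac{4 w^{2} \sin{\left(3 w \right)}}{3} + \frac{8 w \cos{\left(3 w \right)}}{9} - \frac{23 \sin{\left(3 w \right)}}{27} + 1] = 4 w^{2} \cos{\left(3 w \right)} - \frac{5 \cos{\left(3 w \right)}}{3} = G'(w).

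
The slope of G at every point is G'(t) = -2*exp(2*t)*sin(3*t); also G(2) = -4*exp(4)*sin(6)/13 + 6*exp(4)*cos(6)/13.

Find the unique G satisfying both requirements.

G(t) = -4*exp(2*t)*sin(3*t)/13 + 6*exp(2*t)*cos(3*t)/13

A candidate passes only if d/dt[G] lands on the given G'(t) exactly.
A general antiderivative is -4*exp(2*t)*sin(3*t)/13 + 6*exp(2*t)*cos(3*t)/13 + C.
The condition gives C = -4*exp(4)*sin(6)/13 + 6*exp(4)*cos(6)/13 - (-4*exp(4)*sin(6)/13 + 6*exp(4)*cos(6)/13) = 0.
So G(t) = -4*exp(2*t)*sin(3*t)/13 + 6*exp(2*t)*cos(3*t)/13.
Check: d/dt[-4*exp(2*t)*sin(3*t)/13 + 6*exp(2*t)*cos(3*t)/13] = -2*exp(2*t)*sin(3*t) = G'(t).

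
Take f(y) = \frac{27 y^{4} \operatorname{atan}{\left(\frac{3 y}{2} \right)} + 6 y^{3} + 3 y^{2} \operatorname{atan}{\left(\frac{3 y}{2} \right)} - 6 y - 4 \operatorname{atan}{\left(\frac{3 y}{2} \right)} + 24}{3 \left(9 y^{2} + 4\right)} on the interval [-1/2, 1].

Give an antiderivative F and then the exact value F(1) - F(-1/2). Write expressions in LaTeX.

Recognize the product-rule pattern: f = u'v + uv' with u = \frac{y^{3}}{3} - \frac{y}{3} + \frac{4}{3}, v = \operatorname{atan}{\left(\frac{3 y}{2} \right)}, so integration by parts undoes it.
F(y) = \frac{\left(y^{3} - y + 4\right) \operatorname{atan}{\left(\frac{3 y}{2} \right)}}{3} is an antiderivative of f.
Check: d/dy[\frac{\left(y^{3} - y + 4\right) \operatorname{atan}{\left(\frac{3 y}{2} \right)}}{3}] = \frac{27 y^{4} \operatorname{atan}{\left(\frac{3 y}{2} \right)} + 6 y^{3} + 3 y^{2} \operatorname{atan}{\left(\frac{3 y}{2} \right)} - 6 y - 4 \operatorname{atan}{\left(\frac{3 y}{2} \right)} + 24}{27 y^{2} + 12}, which equals f(y).
F(1) = \frac{4 \operatorname{atan}{\left(\frac{3}{2} \right)}}{3}; F(-1/2) = - \frac{35 \operatorname{atan}{\left(\frac{3}{4} \right)}}{24}.
Integral = F(1) - F(-1/2) = \frac{35 \operatorname{atan}{\left(\frac{3}{4} \right)}}{24} + \frac{4 \operatorname{atan}{\left(\frac{3}{2} \right)}}{3}.

Antiderivative: F(y) = \frac{\left(y^{3} - y + 4\right) \operatorname{atan}{\left(\frac{3 y}{2} \right)}}{3}; value = \frac{35 \operatorname{atan}{\left(\frac{3}{4} \right)}}{24} + \frac{4 \operatorname{atan}{\left(\frac{3}{2} \right)}}{3}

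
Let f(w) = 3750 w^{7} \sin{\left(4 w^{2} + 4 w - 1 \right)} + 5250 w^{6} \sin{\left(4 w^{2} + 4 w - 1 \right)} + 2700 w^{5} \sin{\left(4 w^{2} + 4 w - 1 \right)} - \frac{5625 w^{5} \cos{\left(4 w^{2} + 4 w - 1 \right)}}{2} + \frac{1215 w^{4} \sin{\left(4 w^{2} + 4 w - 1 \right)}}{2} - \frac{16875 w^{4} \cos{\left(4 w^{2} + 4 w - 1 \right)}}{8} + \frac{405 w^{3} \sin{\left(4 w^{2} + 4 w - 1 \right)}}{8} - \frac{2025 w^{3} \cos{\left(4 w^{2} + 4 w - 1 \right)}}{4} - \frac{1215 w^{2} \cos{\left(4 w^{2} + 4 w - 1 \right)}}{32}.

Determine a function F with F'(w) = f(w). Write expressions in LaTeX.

An antiderivative is F(w) = - \frac{1875 w^{6} \cos{\left(4 w^{2} + 4 w - 1 \right)}}{4} - \frac{3375 w^{5} \cos{\left(4 w^{2} + 4 w - 1 \right)}}{8} - \frac{2025 w^{4} \cos{\left(4 w^{2} + 4 w - 1 \right)}}{16} - \frac{405 w^{3} \cos{\left(4 w^{2} + 4 w - 1 \right)}}{32}.

f has the shape u'v + uv' for u = \frac{15 \left(- 5 w^{2} - \frac{3 w}{2}\right)^{3}}{4} and v = \cos{\left(4 w^{2} + 4 w - 1 \right)} — it is the derivative of the product u*v.
Check: d/dw[- \frac{1875 w^{6} \cos{\left(4 w^{2} + 4 w - 1 \right)}}{4} - \frac{3375 w^{5} \cos{\left(4 w^{2} + 4 w - 1 \right)}}{8} - \frac{2025 w^{4} \cos{\left(4 w^{2} + 4 w - 1 \right)}}{16} - \frac{405 w^{3} \cos{\left(4 w^{2} + 4 w - 1 \right)}}{32}] = 3750 w^{7} \sin{\left(4 w^{2} + 4 w - 1 \right)} + 5250 w^{6} \sin{\left(4 w^{2} + 4 w - 1 \right)} + 2700 w^{5} \sin{\left(4 w^{2} + 4 w - 1 \right)} - \frac{5625 w^{5} \cos{\left(4 w^{2} + 4 w - 1 \right)}}{2} + \frac{1215 w^{4} \sin{\left(4 w^{2} + 4 w - 1 \right)}}{2} - \frac{16875 w^{4} \cos{\left(4 w^{2} + 4 w - 1 \right)}}{8} + \frac{405 w^{3} \sin{\left(4 w^{2} + 4 w - 1 \right)}}{8} - \frac{2025 w^{3} \cos{\left(4 w^{2} + 4 w - 1 \right)}}{4} - \frac{1215 w^{2} \cos{\left(4 w^{2} + 4 w - 1 \right)}}{32} = f(w).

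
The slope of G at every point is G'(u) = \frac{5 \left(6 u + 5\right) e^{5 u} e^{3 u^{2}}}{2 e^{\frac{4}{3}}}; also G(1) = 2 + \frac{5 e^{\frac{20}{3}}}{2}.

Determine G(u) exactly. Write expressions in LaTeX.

G(u) = \frac{\frac{5 e^{5 u} e^{3 u^{2}}}{e^{\frac{4}{3}}} + 4}{2}

The substitution w = 3 u^{2} + 5 u - \frac{4}{3} works: G'(u) is exactly (dG/dw)*(dw/du) for that inner function.
A general antiderivative is \frac{5 e^{3 u^{2} + 5 u - \frac{4}{3}}}{2} + C.
The condition gives C = 2 + \frac{5 e^{\frac{20}{3}}}{2} - (\frac{5 e^{\frac{20}{3}}}{2}) = 2.
So G(u) = \frac{\frac{5 e^{5 u} e^{3 u^{2}}}{e^{\frac{4}{3}}} + 4}{2}.
Check: d/du[\frac{\frac{5 e^{5 u} e^{3 u^{2}}}{e^{\frac{4}{3}}} + 4}{2}] = \frac{30 u e^{5 u} e^{3 u^{2}} + 25 e^{5 u} e^{3 u^{2}}}{2 e^{\frac{4}{3}}}, which equals G'(u).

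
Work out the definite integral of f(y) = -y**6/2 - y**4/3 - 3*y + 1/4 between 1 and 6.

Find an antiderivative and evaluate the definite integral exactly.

Antiderivative: F(y) = -y**7/14 - y**5/15 - 3*y**2/2 + y/4; value = -1727455/84

The integrand splits into summands that can be handled one at a time.
F(y) = -y**7/14 - y**5/15 - 3*y**2/2 + y/4 is an antiderivative of f.
Check: d/dy[-y**7/14 - y**5/15 - 3*y**2/2 + y/4] = -y**6/2 - y**4/3 - 3*y + 1/4 = f(y).
F(6) = -1439643/70; F(1) = -583/420.
Integral = F(6) - F(1) = -1727455/84.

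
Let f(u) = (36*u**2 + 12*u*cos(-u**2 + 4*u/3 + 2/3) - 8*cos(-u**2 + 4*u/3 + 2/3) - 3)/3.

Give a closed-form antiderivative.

A candidate is checked by its d/du: the result must match f(u).
Check: d/du[4*u**3 - u - 2*sin(-u**2 + 4*u/3 + 2/3)] = 12*u**2 + 4*u*cos(-u**2 + 4*u/3 + 2/3) - 8*cos(-u**2 + 4*u/3 + 2/3)/3 - 1, which equals f(u).

An antiderivative is F(u) = 4*u**3 - u - 2*sin(-u**2 + 4*u/3 + 2/3).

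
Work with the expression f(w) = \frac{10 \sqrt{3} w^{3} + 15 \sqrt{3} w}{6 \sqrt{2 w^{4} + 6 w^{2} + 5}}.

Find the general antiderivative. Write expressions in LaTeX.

The substitution u = \frac{2 w^{4}}{3} + 2 w^{2} + \frac{5}{3} works: f is exactly (dF/du)*(du/dw) for that inner function.
Check: d/dw[\frac{5 \sqrt{\frac{2 w^{4}}{3} + 2 w^{2} + \frac{5}{3}}}{4}] = \frac{10 \sqrt{3} w^{3} + 15 \sqrt{3} w}{6 \sqrt{2 w^{4} + 6 w^{2} + 5}} = f(w).

F(w) = \frac{5 \sqrt{\frac{2 w^{4}}{3} + 2 w^{2} + \frac{5}{3}}}{4} + C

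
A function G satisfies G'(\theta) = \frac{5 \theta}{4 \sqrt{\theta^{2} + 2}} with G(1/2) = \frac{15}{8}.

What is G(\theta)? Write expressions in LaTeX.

G(\theta) = \frac{5 \sqrt{\theta^{2} + 2}}{4}

The substitution u = \theta^{2} + 2 works: G'(\theta) is exactly (dG/du)*(du/d\theta) for that inner function.
A general antiderivative is \frac{5 \sqrt{\theta^{2} + 2}}{4} + C.
The condition gives C = \frac{15}{8} - (\frac{15}{8}) = 0.
So G(\theta) = \frac{5 \sqrt{\theta^{2} + 2}}{4}.
Check: d/d\theta[\frac{5 \sqrt{\theta^{2} + 2}}{4}] = \frac{5 \theta}{4 \sqrt{\theta^{2} + 2}} = G'(\theta).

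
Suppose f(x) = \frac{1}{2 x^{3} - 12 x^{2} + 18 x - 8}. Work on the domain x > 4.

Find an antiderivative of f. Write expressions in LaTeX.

The denominator factors as 2 \left(x - 4\right) \left(x - 1\right)^{2}; partial fractions split f into directly integrable pieces: - \frac{1}{18 \left(x - 1\right)} - \frac{1}{6 \left(x - 1\right)^{2}} + \frac{1}{18 \left(x - 4\right)}.
Check: d/dx[\frac{\log{\left(x - 4 \right)}}{18} - \frac{\log{\left(x - 1 \right)}}{18} + \frac{1}{6 x - 6}] = \frac{1}{2 x^{3} - 12 x^{2} + 18 x - 8} = f(x).

An antiderivative is F(x) = \frac{\log{\left(x - 4 \right)}}{18} - \frac{\log{\left(x - 1 \right)}}{18} + \frac{1}{6 x - 6}.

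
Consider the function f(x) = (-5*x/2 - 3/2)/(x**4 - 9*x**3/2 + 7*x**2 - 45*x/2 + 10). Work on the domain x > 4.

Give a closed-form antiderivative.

The denominator factors as (x - 4)*(2*x - 1)*(x**2 + 5); partial fractions split f into directly integrable pieces: (x + 81)/(147*(x**2 + 5)) + 44/(147*(2*x - 1)) - 23/(147*(x - 4)).
Check: d/dx[-23*log(x - 4)/147 + 22*log(x - 1/2)/147 + log(x**2 + 5)/294 + 27*sqrt(5)*atan(sqrt(5)*x/5)/245] = (-5*x - 3)/(2*x**4 - 9*x**3 + 14*x**2 - 45*x + 20), which equals f(x).

An antiderivative is F(x) = -23*log(x - 4)/147 + 22*log(x - 1/2)/147 + log(x**2 + 5)/294 + 27*sqrt(5)*atan(sqrt(5)*x/5)/245.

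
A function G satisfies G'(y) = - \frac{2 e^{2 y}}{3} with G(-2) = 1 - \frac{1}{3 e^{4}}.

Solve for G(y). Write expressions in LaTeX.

G(y) = - \frac{e^{2 y} - 3}{3}

For G(y) to be correct, d/dy[G] must agree with the stated G'(y) identically.
A general antiderivative is - \frac{e^{2 y}}{3} + C.
The condition gives C = 1 - \frac{1}{3 e^{4}} - (- \frac{1}{3 e^{4}}) = 1.
So G(y) = - \frac{e^{2 y} - 3}{3}.
Check: d/dy[- \frac{e^{2 y} - 3}{3}] = - \frac{2 e^{2 y}}{3} = G'(y).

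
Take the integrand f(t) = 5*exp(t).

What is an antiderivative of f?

An antiderivative is F(t) = 5*exp(t).

Any candidate F(t) must reproduce f(t) exactly when differentiated.
Check: d/dt[5*exp(t)] = 5*exp(t) = f(t).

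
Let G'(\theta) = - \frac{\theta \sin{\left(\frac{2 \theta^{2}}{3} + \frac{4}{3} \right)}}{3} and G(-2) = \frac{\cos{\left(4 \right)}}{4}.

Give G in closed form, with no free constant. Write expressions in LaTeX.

G(\theta) = \frac{\cos{\left(\frac{2 \theta^{2}}{3} + \frac{4}{3} \right)}}{4}

The substitution u = \frac{2 \theta^{2}}{3} + \frac{4}{3} works: G'(\theta) is exactly (dG/du)*(du/d\theta) for that inner function.
A general antiderivative is \frac{\cos{\left(\frac{2 \theta^{2}}{3} + \frac{4}{3} \right)}}{4} + C.
The condition gives C = \frac{\cos{\left(4 \right)}}{4} - (\frac{\cos{\left(4 \right)}}{4}) = 0.
So G(\theta) = \frac{\cos{\left(\frac{2 \theta^{2}}{3} + \frac{4}{3} \right)}}{4}.
Check: d/d\theta[\frac{\cos{\left(\frac{2 \theta^{2}}{3} + \frac{4}{3} \right)}}{4}] = - \frac{\theta \sin{\left(\frac{2 \theta^{2}}{3} + \frac{4}{3} \right)}}{3} = G'(\theta).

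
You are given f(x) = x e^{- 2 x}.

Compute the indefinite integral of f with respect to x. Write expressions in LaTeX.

F(x) = \frac{\left(- 2 x - 1\right) e^{- 2 x}}{4} + C

f has the shape u'v + uv' for u = - \frac{x}{2} - \frac{1}{4} and v = e^{- 2 x} — it is the derivative of the product u*v.
Check: d/dx[\frac{\left(- 2 x - 1\right) e^{- 2 x}}{4}] = x e^{- 2 x} = f(x).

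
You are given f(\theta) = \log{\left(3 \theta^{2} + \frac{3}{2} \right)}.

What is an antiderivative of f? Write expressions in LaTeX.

Check any antiderivative F(\theta) by computing F'(\theta) and comparing it with f(\theta).
Check: d/d\theta[\theta \log{\left(3 \theta^{2} + \frac{3}{2} \right)} - 2 \theta + \sqrt{2} \operatorname{atan}{\left(\sqrt{2} \theta \right)}] = \log{\left(\theta^{2} + \frac{1}{2} \right)} + \log{\left(3 \right)}, which equals f(\theta).

An antiderivative is F(\theta) = \theta \log{\left(3 \theta^{2} + \frac{3}{2} \right)} - 2 \theta + \sqrt{2} \operatorname{atan}{\left(\sqrt{2} \theta \right)}.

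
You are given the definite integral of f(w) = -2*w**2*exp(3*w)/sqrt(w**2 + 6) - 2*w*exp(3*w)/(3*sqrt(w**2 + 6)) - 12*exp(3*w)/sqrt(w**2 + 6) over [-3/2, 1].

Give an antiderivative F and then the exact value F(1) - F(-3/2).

Antiderivative: F(w) = -2*sqrt(w**2 + 6)*exp(3*w)/3; value = -2*sqrt(7)*exp(3)/3 + sqrt(33)*exp(-9/2)/3

Recognize the product-rule pattern: f = u'v + uv' with u = -2*sqrt(w**2 + 6)/3, v = exp(3*w), so integration by parts undoes it.
F(w) = -2*sqrt(w**2 + 6)*exp(3*w)/3 is an antiderivative of f.
Check: d/dw[-2*sqrt(w**2 + 6)*exp(3*w)/3] = (-6*w**2*exp(3*w) - 2*w*exp(3*w) - 36*exp(3*w))/(3*sqrt(w**2 + 6)), which equals f(w).
F(1) = -2*sqrt(7)*exp(3)/3; F(-3/2) = -sqrt(33)*exp(-9/2)/3.
Integral = F(1) - F(-3/2) = -2*sqrt(7)*exp(3)/3 + sqrt(33)*exp(-9/2)/3.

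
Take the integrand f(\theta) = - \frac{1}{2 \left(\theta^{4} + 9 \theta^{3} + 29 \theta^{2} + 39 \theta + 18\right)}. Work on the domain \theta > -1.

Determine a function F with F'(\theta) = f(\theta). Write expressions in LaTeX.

The denominator factors as 2 \left(\theta + 1\right) \left(\theta + 2\right) \left(\theta + 3\right)^{2}; partial fractions split f into directly integrable pieces: - \frac{3}{8 \left(\theta + 3\right)} - \frac{1}{4 \left(\theta + 3\right)^{2}} + \frac{1}{2 \left(\theta + 2\right)} - \frac{1}{8 \left(\theta + 1\right)}.
Check: d/d\theta[- \frac{\log{\left(\theta + 1 \right)}}{8} + \frac{\log{\left(\theta + 2 \right)}}{2} - \frac{3 \log{\left(\theta + 3 \right)}}{8} + \frac{1}{4 \theta + 12}] = - \frac{1}{2 \theta^{4} + 18 \theta^{3} + 58 \theta^{2} + 78 \theta + 36}, which equals f(\theta).

An antiderivative is F(\theta) = - \frac{\log{\left(\theta + 1 \right)}}{8} + \frac{\log{\left(\theta + 2 \right)}}{2} - \frac{3 \log{\left(\theta + 3 \right)}}{8} + \frac{1}{4 \theta + 12}.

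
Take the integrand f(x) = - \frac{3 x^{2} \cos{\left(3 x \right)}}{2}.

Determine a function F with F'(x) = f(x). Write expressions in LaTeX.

An antiderivative is F(x) = - \frac{x^{2} \sin{\left(3 x \right)}}{2} - \frac{x \cos{\left(3 x \right)}}{3} + \frac{\sin{\left(3 x \right)}}{9}.

Whatever form F(x) takes, F'(x) = f(x) is non-negotiable.
Check: d/dx[- \frac{x^{2} \sin{\left(3 x \right)}}{2} - \frac{x \cos{\left(3 x \right)}}{3} + \frac{\sin{\left(3 x \right)}}{9}] = - \frac{3 x^{2} \cos{\left(3 x \right)}}{2} = f(x).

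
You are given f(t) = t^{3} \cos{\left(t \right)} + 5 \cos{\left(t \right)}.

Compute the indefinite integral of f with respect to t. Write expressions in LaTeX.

The integrand splits into summands that can be handled one at a time.
Check: d/dt[t^{3} \sin{\left(t \right)} + 3 t^{2} \cos{\left(t \right)} - 6 t \sin{\left(t \right)} + 5 \sin{\left(t \right)} - 6 \cos{\left(t \right)}] = t^{3} \cos{\left(t \right)} + 5 \cos{\left(t \right)} = f(t).

F(t) = t^{3} \sin{\left(t \right)} + 3 t^{2} \cos{\left(t \right)} - 6 t \sin{\left(t \right)} + 5 \sin{\left(t \right)} - 6 \cos{\left(t \right)} + C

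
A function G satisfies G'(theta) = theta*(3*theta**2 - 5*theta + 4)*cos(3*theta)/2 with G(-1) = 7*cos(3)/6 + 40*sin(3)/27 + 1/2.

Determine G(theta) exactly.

G(theta) = (27*theta**3*sin(3*theta) - 45*theta**2*sin(3*theta) + 27*theta**2*cos(3*theta) + 18*theta*sin(3*theta) - 30*theta*cos(3*theta) + 10*sin(3*theta) + 6*cos(3*theta) + 27)/54

The proposed G(theta) is checked by its d/dtheta: the result must match the given G'(theta).
A general antiderivative is theta**3*sin(3*theta)/2 - 5*theta**2*sin(3*theta)/6 + theta**2*cos(3*theta)/2 + theta*sin(3*theta)/3 - 5*theta*cos(3*theta)/9 + 5*sin(3*theta)/27 + cos(3*theta)/9 + C.
The condition gives C = 7*cos(3)/6 + 40*sin(3)/27 + 1/2 - (7*cos(3)/6 + 40*sin(3)/27) = 1/2.
So G(theta) = (27*theta**3*sin(3*theta) - 45*theta**2*sin(3*theta) + 27*theta**2*cos(3*theta) + 18*theta*sin(3*theta) - 30*theta*cos(3*theta) + 10*sin(3*theta) + 6*cos(3*theta) + 27)/54.
Check: d/dtheta[(27*theta**3*sin(3*theta) - 45*theta**2*sin(3*theta) + 27*theta**2*cos(3*theta) + 18*theta*sin(3*theta) - 30*theta*cos(3*theta) + 10*sin(3*theta) + 6*cos(3*theta) + 27)/54] = 3*theta**3*cos(3*theta)/2 - 5*theta**2*cos(3*theta)/2 + 2*theta*cos(3*theta), which equals G'(theta).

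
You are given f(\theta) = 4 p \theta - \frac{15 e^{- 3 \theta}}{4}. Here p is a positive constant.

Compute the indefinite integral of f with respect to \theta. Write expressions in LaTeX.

Integrate term by term and add the pieces.
Check: d/d\theta[\frac{\left(8 p \theta^{2} e^{3 \theta} + 5\right) e^{- 3 \theta}}{4}] = \frac{\left(16 p \theta e^{3 \theta} - 15\right) e^{- 3 \theta}}{4}, which equals f(\theta).

F(\theta) = \frac{\left(8 p \theta^{2} e^{3 \theta} + 5\right) e^{- 3 \theta}}{4} + C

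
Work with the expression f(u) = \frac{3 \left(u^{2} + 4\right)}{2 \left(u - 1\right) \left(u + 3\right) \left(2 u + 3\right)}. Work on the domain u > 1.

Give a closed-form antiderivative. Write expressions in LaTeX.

An antiderivative is F(u) = \frac{3 \log{\left(u - 1 \right)}}{8} - \frac{5 \log{\left(u + \frac{3}{2} \right)}}{4} + \frac{13 \log{\left(u + 3 \right)}}{8}.

Factor the denominator (2 \left(u - 1\right) \left(u + 3\right) \left(2 u + 3\right)) and decompose: f = - \frac{5}{2 \left(2 u + 3\right)} + \frac{13}{8 \left(u + 3\right)} + \frac{3}{8 \left(u - 1\right)}; each piece integrates to a log, atan, or power term.
Check: d/du[\frac{3 \log{\left(u - 1 \right)}}{8} - \frac{5 \log{\left(u + \frac{3}{2} \right)}}{4} + \frac{13 \log{\left(u + 3 \right)}}{8}] = \frac{3 u^{2} + 12}{4 u^{3} + 14 u^{2} - 18}, which equals f(u).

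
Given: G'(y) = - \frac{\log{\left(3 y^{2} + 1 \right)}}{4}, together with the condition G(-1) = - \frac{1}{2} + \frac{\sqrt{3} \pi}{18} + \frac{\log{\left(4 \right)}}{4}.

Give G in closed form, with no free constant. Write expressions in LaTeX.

Differentiate the proposed G(y) back; it has to land on the given G'(y).
A general antiderivative is - \frac{y \log{\left(3 y^{2} + 1 \right)}}{4} + \frac{y}{2} - \frac{\sqrt{3} \operatorname{atan}{\left(\sqrt{3} y \right)}}{6} + C.
The condition gives C = - \frac{1}{2} + \frac{\sqrt{3} \pi}{18} + \frac{\log{\left(4 \right)}}{4} - (- \frac{1}{2} + \frac{\sqrt{3} \pi}{18} + \frac{\log{\left(4 \right)}}{4}) = 0.
So G(y) = - \frac{y \log{\left(3 y^{2} + 1 \right)}}{4} + \frac{y}{2} - \frac{\sqrt{3} \operatorname{atan}{\left(\sqrt{3} y \right)}}{6}.
Check: d/dy[- \frac{y \log{\left(3 y^{2} + 1 \right)}}{4} + \frac{y}{2} - \frac{\sqrt{3} \operatorname{atan}{\left(\sqrt{3} y \right)}}{6}] = - \frac{\log{\left(3 y^{2} + 1 \right)}}{4} = G'(y).

G(y) = - \frac{y \log{\left(3 y^{2} + 1 \right)}}{4} + \frac{y}{2} - \frac{\sqrt{3} \operatorname{atan}{\left(\sqrt{3} y \right)}}{6}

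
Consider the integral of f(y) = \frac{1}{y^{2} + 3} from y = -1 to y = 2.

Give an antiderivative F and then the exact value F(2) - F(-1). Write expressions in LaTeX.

Antiderivative: F(y) = \frac{\sqrt{3} \operatorname{atan}{\left(\frac{\sqrt{3} y}{3} \right)}}{3}; value = \frac{\sqrt{3} \pi}{18} + \frac{\sqrt{3} \operatorname{atan}{\left(\frac{2 \sqrt{3}}{3} \right)}}{3}

Any candidate F(y) must reproduce f(y) exactly when differentiated.
F(y) = \frac{\sqrt{3} \operatorname{atan}{\left(\frac{\sqrt{3} y}{3} \right)}}{3} is an antiderivative of f.
Check: d/dy[\frac{\sqrt{3} \operatorname{atan}{\left(\frac{\sqrt{3} y}{3} \right)}}{3}] = \frac{1}{y^{2} + 3} = f(y).
F(2) = \frac{\sqrt{3} \operatorname{atan}{\left(\frac{2 \sqrt{3}}{3} \right)}}{3}; F(-1) = - \frac{\sqrt{3} \pi}{18}.
Integral = F(2) - F(-1) = \frac{\sqrt{3} \pi}{18} + \frac{\sqrt{3} \operatorname{atan}{\left(\frac{2 \sqrt{3}}{3} \right)}}{3}.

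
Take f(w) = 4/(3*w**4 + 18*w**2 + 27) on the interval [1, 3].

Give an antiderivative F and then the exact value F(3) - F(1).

Any candidate F(w) must reproduce f(w) exactly when differentiated.
F(w) = 2*(sqrt(3)*w**2*atan(sqrt(3)*w/3) + 3*w + 3*sqrt(3)*atan(sqrt(3)*w/3))/(27*(w**2 + 3)) is an antiderivative of f.
Check: d/dw[2*(sqrt(3)*w**2*atan(sqrt(3)*w/3) + 3*w + 3*sqrt(3)*atan(sqrt(3)*w/3))/(27*(w**2 + 3))] = 4/(3*w**4 + 18*w**2 + 27) = f(w).
F(3) = 1/18 + 2*sqrt(3)*pi/81; F(1) = 1/18 + sqrt(3)*pi/81.
Integral = F(3) - F(1) = sqrt(3)*pi/81.

Antiderivative: F(w) = 2*(sqrt(3)*w**2*atan(sqrt(3)*w/3) + 3*w + 3*sqrt(3)*atan(sqrt(3)*w/3))/(27*(w**2 + 3)); value = sqrt(3)*pi/81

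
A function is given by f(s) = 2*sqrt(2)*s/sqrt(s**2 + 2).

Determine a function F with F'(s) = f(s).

The substitution u = s**2/2 + 1 works: f is exactly (dF/du)*(du/ds) for that inner function.
Check: d/ds[4*sqrt(s**2/2 + 1)] = 2*sqrt(2)*s/sqrt(s**2 + 2) = f(s).

An antiderivative is F(s) = 4*sqrt(s**2/2 + 1).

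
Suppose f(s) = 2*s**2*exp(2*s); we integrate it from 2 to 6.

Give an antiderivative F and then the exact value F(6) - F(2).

Antiderivative: F(s) = s**2*exp(2*s) - s*exp(2*s) + exp(2*s)/2; value = -5*exp(4)/2 + 61*exp(12)/2

f has the shape u'v + uv' for u = s**2 - s + 1/2 and v = exp(2*s) — it is the derivative of the product u*v.
F(s) = s**2*exp(2*s) - s*exp(2*s) + exp(2*s)/2 is an antiderivative of f.
Check: d/ds[s**2*exp(2*s) - s*exp(2*s) + exp(2*s)/2] = 2*s**2*exp(2*s) = f(s).
F(6) = 61*exp(12)/2; F(2) = 5*exp(4)/2.
Integral = F(6) - F(2) = -5*exp(4)/2 + 61*exp(12)/2.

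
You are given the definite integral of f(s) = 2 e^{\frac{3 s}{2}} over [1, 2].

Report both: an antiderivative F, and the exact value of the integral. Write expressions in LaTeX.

An antiderivative F(s) passes only if d/ds[F] lands on f(s) exactly.
F(s) = \frac{4 e^{\frac{3 s}{2}}}{3} is an antiderivative of f.
Check: d/ds[\frac{4 e^{\frac{3 s}{2}}}{3}] = 2 e^{\frac{3 s}{2}} = f(s).
F(2) = \frac{4 e^{3}}{3}; F(1) = \frac{4 e^{\frac{3}{2}}}{3}.
Integral = F(2) - F(1) = - \frac{4 e^{\frac{3}{2}}}{3} + \frac{4 e^{3}}{3}.

Antiderivative: F(s) = \frac{4 e^{\frac{3 s}{2}}}{3}; value = - \frac{4 e^{\frac{3}{2}}}{3} + \frac{4 e^{3}}{3}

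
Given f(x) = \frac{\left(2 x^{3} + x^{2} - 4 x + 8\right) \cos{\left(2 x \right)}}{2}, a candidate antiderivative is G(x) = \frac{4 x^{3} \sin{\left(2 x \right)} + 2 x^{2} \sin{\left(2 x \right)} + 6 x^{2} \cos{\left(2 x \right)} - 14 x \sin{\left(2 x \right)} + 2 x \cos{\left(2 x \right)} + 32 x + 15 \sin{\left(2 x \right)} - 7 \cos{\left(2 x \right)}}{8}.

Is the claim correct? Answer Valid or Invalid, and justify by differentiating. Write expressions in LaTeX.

Invalid: d/dx[G] - f = 4, which is not 0.

d/dx[G] = x^{3} \cos{\left(2 x \right)} + \frac{x^{2} \cos{\left(2 x \right)}}{2} - 2 x \cos{\left(2 x \right)} + 4 \cos{\left(2 x \right)} + 4
d/dx[G] - f(x) = 4 != 0.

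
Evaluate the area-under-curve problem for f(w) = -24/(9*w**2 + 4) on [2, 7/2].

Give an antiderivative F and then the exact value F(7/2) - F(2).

Antiderivative: F(w) = -4*atan(3*w/2); value = -4*atan(21/4) + 4*atan(3)

For F(w) to be correct the identity F'(w) - f(w) = 0 must hold.
F(w) = -4*atan(3*w/2) is an antiderivative of f.
Check: d/dw[-4*atan(3*w/2)] = -24/(9*w**2 + 4) = f(w).
F(7/2) = -4*atan(21/4); F(2) = -4*atan(3).
Integral = F(7/2) - F(2) = -4*atan(21/4) + 4*atan(3).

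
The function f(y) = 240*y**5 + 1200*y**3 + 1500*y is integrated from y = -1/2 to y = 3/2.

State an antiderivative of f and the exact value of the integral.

Antiderivative: F(y) = 5*(2*y**2 + 5)**3; value = 3455

f matches the chain-rule pattern g'(h)*h' with inner function h(y) = -2*y**2 - 5; substituting u = h(y) collapses the integral.
F(y) = 5*(2*y**2 + 5)**3 is an antiderivative of f.
Check: d/dy[5*(2*y**2 + 5)**3] = 240*y**5 + 1200*y**3 + 1500*y = f(y).
F(3/2) = 34295/8; F(-1/2) = 6655/8.
Integral = F(3/2) - F(-1/2) = 3455.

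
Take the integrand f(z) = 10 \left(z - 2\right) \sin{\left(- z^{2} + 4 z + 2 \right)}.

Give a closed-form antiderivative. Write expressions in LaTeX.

An antiderivative is F(z) = 5 \cos{\left(- z^{2} + 4 z + 2 \right)}.

The substitution u = - z^{2} + 4 z + 2 works: f is exactly (dF/du)*(du/dz) for that inner function.
Check: d/dz[5 \cos{\left(- z^{2} + 4 z + 2 \right)}] = 10 z \sin{\left(- z^{2} + 4 z + 2 \right)} - 20 \sin{\left(- z^{2} + 4 z + 2 \right)}, which equals f(z).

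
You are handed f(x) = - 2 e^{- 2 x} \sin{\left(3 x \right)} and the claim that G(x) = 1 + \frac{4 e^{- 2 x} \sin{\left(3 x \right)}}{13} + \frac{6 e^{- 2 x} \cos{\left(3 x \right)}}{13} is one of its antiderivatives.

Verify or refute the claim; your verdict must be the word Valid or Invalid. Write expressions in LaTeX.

Valid. The derivative of G reproduces f.

d/dx[G] = - 2 e^{- 2 x} \sin{\left(3 x \right)}
This equals f(x) exactly, so the claim holds.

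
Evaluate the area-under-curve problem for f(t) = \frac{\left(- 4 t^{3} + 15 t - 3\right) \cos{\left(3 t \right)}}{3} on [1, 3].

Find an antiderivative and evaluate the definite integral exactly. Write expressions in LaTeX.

Recover f(t) by differentiating a candidate F(t); any mismatch rules it out.
F(t) = - \frac{36 t^{3} \sin{\left(3 t \right)} + 36 t^{2} \cos{\left(3 t \right)} - 159 t \sin{\left(3 t \right)} + 27 \sin{\left(3 t \right)} - 53 \cos{\left(3 t \right)}}{81} is an antiderivative of f.
Check: d/dt[- \frac{36 t^{3} \sin{\left(3 t \right)} + 36 t^{2} \cos{\left(3 t \right)} - 159 t \sin{\left(3 t \right)} + 27 \sin{\left(3 t \right)} - 53 \cos{\left(3 t \right)}}{81}] = - \frac{4 t^{3} \cos{\left(3 t \right)}}{3} + 5 t \cos{\left(3 t \right)} - \cos{\left(3 t \right)}, which equals f(t).
F(3) = - \frac{58 \sin{\left(9 \right)}}{9} - \frac{271 \cos{\left(9 \right)}}{81}; F(1) = \frac{17 \cos{\left(3 \right)}}{81} + \frac{32 \sin{\left(3 \right)}}{27}.
Integral = F(3) - F(1) = - \frac{58 \sin{\left(9 \right)}}{9} - \frac{32 \sin{\left(3 \right)}}{27} - \frac{17 \cos{\left(3 \right)}}{81} - \frac{271 \cos{\left(9 \right)}}{81}.

Antiderivative: F(t) = - \frac{36 t^{3} \sin{\left(3 t \right)} + 36 t^{2} \cos{\left(3 t \right)} - 159 t \sin{\left(3 t \right)} + 27 \sin{\left(3 t \right)} - 53 \cos{\left(3 t \right)}}{81}; value = - \frac{58 \sin{\left(9 \right)}}{9} - \frac{32 \sin{\left(3 \right)}}{27} - \frac{17 \cos{\left(3 \right)}}{81} - \frac{271 \cos{\left(9 \right)}}{81}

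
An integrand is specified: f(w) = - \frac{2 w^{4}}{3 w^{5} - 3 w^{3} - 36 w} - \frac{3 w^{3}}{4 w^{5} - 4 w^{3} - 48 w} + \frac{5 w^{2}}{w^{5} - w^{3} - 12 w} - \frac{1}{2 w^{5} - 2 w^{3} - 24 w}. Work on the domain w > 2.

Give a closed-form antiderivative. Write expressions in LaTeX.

An antiderivative is F(w) = \frac{14 \log{\left(w \right)} + 17 \log{\left(w - 2 \right)} + 89 \log{\left(w + 2 \right)} - 172 \log{\left(w^{2} + 3 \right)} - 36 \sqrt{3} \operatorname{atan}{\left(\frac{\sqrt{3} w}{3} \right)}}{336}.

Factor the denominator (12 w \left(w - 2\right) \left(w + 2\right) \left(w^{2} + 3\right)) and decompose: f = - \frac{86 w + 27}{84 \left(w^{2} + 3\right)} + \frac{89}{336 \left(w + 2\right)} + \frac{17}{336 \left(w - 2\right)} + \frac{1}{24 w}; each piece integrates to a log, atan, or power term.
Check: d/dw[\frac{14 \log{\left(w \right)} + 17 \log{\left(w - 2 \right)} + 89 \log{\left(w + 2 \right)} - 172 \log{\left(w^{2} + 3 \right)} - 36 \sqrt{3} \operatorname{atan}{\left(\frac{\sqrt{3} w}{3} \right)}}{336}] = \frac{- 8 w^{4} - 9 w^{3} + 60 w^{2} - 6}{12 w^{5} - 12 w^{3} - 144 w}, which equals f(w).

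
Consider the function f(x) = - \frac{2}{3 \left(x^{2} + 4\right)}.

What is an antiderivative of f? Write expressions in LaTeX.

Since d/dx undoes antidifferentiation here, F'(x) = f(x) is required of F(x).
Check: d/dx[- \frac{\operatorname{atan}{\left(\frac{x}{2} \right)}}{3}] = - \frac{2}{3 x^{2} + 12}, which equals f(x).

An antiderivative is F(x) = - \frac{\operatorname{atan}{\left(\frac{x}{2} \right)}}{3}.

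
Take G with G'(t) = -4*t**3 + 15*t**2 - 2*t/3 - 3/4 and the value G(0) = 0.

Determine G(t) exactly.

G(t) = -t**4 + 5*t**3 - t**2/3 - 3*t/4

Integrate term by term and add the pieces.
A general antiderivative is -t**4 + 5*t**3 - t**2/3 - 3*t/4 - 2 + C.
The condition gives C = 0 - (-2) = 2.
So G(t) = -t**4 + 5*t**3 - t**2/3 - 3*t/4.
Check: d/dt[-t**4 + 5*t**3 - t**2/3 - 3*t/4] = -4*t**3 + 15*t**2 - 2*t/3 - 3/4 = G'(t).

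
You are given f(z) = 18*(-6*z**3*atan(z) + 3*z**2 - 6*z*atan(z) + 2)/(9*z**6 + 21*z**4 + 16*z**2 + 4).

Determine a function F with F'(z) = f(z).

An antiderivative is F(z) = 18*atan(z)/(3*z**2 + 2).

f has the shape u'v + uv' for u = 6/(z**2 + 2/3) and v = atan(z) — it is the derivative of the product u*v.
Check: d/dz[18*atan(z)/(3*z**2 + 2)] = (-108*z**3*atan(z) + 54*z**2 - 108*z*atan(z) + 36)/(9*z**6 + 21*z**4 + 16*z**2 + 4), which equals f(z).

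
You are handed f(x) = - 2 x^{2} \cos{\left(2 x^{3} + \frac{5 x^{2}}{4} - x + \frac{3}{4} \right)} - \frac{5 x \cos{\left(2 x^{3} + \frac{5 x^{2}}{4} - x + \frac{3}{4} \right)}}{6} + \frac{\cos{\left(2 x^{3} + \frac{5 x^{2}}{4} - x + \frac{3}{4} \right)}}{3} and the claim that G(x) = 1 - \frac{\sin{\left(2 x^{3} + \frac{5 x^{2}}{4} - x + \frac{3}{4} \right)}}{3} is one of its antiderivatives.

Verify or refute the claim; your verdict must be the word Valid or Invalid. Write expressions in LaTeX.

d/dx[G] = - 2 x^{2} \cos{\left(2 x^{3} + \frac{5 x^{2}}{4} - x + \frac{3}{4} \right)} - \frac{5 x \cos{\left(2 x^{3} + \frac{5 x^{2}}{4} - x + \frac{3}{4} \right)}}{6} + \frac{\cos{\left(2 x^{3} + \frac{5 x^{2}}{4} - x + \frac{3}{4} \right)}}{3}
This equals f(x) exactly, so the claim holds.

Valid: G'(x) = f(x).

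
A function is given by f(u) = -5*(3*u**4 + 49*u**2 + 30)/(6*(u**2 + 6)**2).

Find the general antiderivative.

Recognize the product-rule pattern: f = v'r + vr' with v = -5/(2*(u**2 + 6)), r = u**3 + 5*u/3, so integration by parts undoes it.
Check: d/du[-5*u**3/(2*u**2 + 12) - 25*u/(6*u**2 + 36)] = (-15*u**4 - 245*u**2 - 150)/(6*u**4 + 72*u**2 + 216), which equals f(u).

F(u) = -5*u**3/(2*u**2 + 12) - 25*u/(6*u**2 + 36) + C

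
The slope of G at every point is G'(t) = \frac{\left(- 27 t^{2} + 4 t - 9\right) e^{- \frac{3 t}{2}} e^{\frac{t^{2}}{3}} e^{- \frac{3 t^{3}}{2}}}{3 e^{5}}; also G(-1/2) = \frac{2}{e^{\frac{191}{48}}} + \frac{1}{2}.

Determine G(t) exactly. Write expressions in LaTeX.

G(t) = \frac{1}{2} + \frac{2 e^{- \frac{3 t}{2}} e^{\frac{t^{2}}{3}} e^{- \frac{3 t^{3}}{2}}}{e^{5}}

The substitution u = - \frac{3 t^{3}}{2} + \frac{t^{2}}{3} - \frac{3 t}{2} - 5 works: G'(t) is exactly (dG/du)*(du/dt) for that inner function.
A general antiderivative is 2 e^{- \frac{3 t^{3}}{2} + \frac{t^{2}}{3} - \frac{3 t}{2} - 5} + C.
The condition gives C = \frac{2}{e^{\frac{191}{48}}} + \frac{1}{2} - (\frac{2}{e^{\frac{191}{48}}}) = \frac{1}{2}.
So G(t) = \frac{1}{2} + \frac{2 e^{- \frac{3 t}{2}} e^{\frac{t^{2}}{3}} e^{- \frac{3 t^{3}}{2}}}{e^{5}}.
Check: d/dt[\frac{1}{2} + \frac{2 e^{- \frac{3 t}{2}} e^{\frac{t^{2}}{3}} e^{- \frac{3 t^{3}}{2}}}{e^{5}}] = \frac{\left(- 27 t^{2} e^{\frac{t^{2}}{3}} + 4 t e^{\frac{t^{2}}{3}} - 9 e^{\frac{t^{2}}{3}}\right) e^{- \frac{3 t}{2}} e^{- \frac{3 t^{3}}{2}}}{3 e^{5}}, which equals G'(t).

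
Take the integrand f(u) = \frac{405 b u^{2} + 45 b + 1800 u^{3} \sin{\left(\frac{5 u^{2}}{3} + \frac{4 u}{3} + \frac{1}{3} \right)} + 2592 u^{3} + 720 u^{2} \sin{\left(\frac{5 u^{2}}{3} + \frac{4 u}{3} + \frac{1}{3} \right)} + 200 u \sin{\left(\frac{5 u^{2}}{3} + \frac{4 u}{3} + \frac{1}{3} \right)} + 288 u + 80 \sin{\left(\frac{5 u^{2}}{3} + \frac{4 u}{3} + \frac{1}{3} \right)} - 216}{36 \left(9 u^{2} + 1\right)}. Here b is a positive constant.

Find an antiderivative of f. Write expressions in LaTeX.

An antiderivative is F(u) = \frac{5 b u}{4} + 4 u^{2} - \frac{5 \cos{\left(\frac{5 u^{2}}{3} + \frac{4 u}{3} + \frac{1}{3} \right)}}{3} - 2 \operatorname{atan}{\left(3 u \right)}.

A candidate is checked by its d/du: the result must match f(u).
Check: d/du[\frac{5 b u}{4} + 4 u^{2} - \frac{5 \cos{\left(\frac{5 u^{2}}{3} + \frac{4 u}{3} + \frac{1}{3} \right)}}{3} - 2 \operatorname{atan}{\left(3 u \right)}] = \frac{405 b u^{2} + 45 b + 1800 u^{3} \sin{\left(\frac{5 u^{2}}{3} + \frac{4 u}{3} + \frac{1}{3} \right)} + 2592 u^{3} + 720 u^{2} \sin{\left(\frac{5 u^{2}}{3} + \frac{4 u}{3} + \frac{1}{3} \right)} + 200 u \sin{\left(\frac{5 u^{2}}{3} + \frac{4 u}{3} + \frac{1}{3} \right)} + 288 u + 80 \sin{\left(\frac{5 u^{2}}{3} + \frac{4 u}{3} + \frac{1}{3} \right)} - 216}{324 u^{2} + 36}, which equals f(u).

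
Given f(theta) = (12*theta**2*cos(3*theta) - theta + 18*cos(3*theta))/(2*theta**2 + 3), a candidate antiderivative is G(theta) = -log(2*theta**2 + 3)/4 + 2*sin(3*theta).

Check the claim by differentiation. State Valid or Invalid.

d/dtheta[G] = (12*theta**2*cos(3*theta) - theta + 18*cos(3*theta))/(2*theta**2 + 3)
This equals f(theta) exactly, so the claim holds.

Valid - differentiating G returns exactly f.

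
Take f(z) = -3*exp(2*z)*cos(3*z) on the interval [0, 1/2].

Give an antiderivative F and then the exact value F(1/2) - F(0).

Differentiate the proposed F(z) back; it has to land on f(z) exactly.
F(z) = 3*(-3*sin(3*z) - 2*cos(3*z))*exp(2*z)/13 is an antiderivative of f.
Check: d/dz[3*(-3*sin(3*z) - 2*cos(3*z))*exp(2*z)/13] = -3*exp(2*z)*cos(3*z) = f(z).
F(1/2) = -9*exp(1)*sin(3/2)/13 - 6*exp(1)*cos(3/2)/13; F(0) = -6/13.
Integral = F(1/2) - F(0) = -9*exp(1)*sin(3/2)/13 - 6*exp(1)*cos(3/2)/13 + 6/13.

Antiderivative: F(z) = 3*(-3*sin(3*z) - 2*cos(3*z))*exp(2*z)/13; value = -9*exp(1)*sin(3/2)/13 - 6*exp(1)*cos(3/2)/13 + 6/13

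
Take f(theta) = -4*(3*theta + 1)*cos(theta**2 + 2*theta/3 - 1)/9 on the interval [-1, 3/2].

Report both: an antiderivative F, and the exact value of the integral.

The substitution u = theta**2 + 2*theta/3 - 1 works: f is exactly (dF/du)*(du/dtheta) for that inner function.
F(theta) = -2*sin(theta**2 + 2*theta/3 - 1)/3 is an antiderivative of f.
Check: d/dtheta[-2*sin(theta**2 + 2*theta/3 - 1)/3] = -4*theta*cos(theta**2 + 2*theta/3 - 1)/3 - 4*cos(theta**2 + 2*theta/3 - 1)/9, which equals f(theta).
F(3/2) = -2*sin(9/4)/3; F(-1) = 2*sin(2/3)/3.
Integral = F(3/2) - F(-1) = -2*sin(9/4)/3 - 2*sin(2/3)/3.

Antiderivative: F(theta) = -2*sin(theta**2 + 2*theta/3 - 1)/3; value = -2*sin(9/4)/3 - 2*sin(2/3)/3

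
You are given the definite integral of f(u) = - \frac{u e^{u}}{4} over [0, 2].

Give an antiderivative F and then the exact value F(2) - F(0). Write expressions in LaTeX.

Antiderivative: F(u) = - \frac{u e^{u}}{4} + \frac{e^{u}}{4}; value = - \frac{e^{2}}{4} - \frac{1}{4}

Recognize the product-rule pattern: f = v'r + vr' with v = \frac{1}{4} - \frac{u}{4}, r = e^{u}, so integration by parts undoes it.
F(u) = - \frac{u e^{u}}{4} + \frac{e^{u}}{4} is an antiderivative of f.
Check: d/du[- \frac{u e^{u}}{4} + \frac{e^{u}}{4}] = - \frac{u e^{u}}{4} = f(u).
F(2) = - \frac{e^{2}}{4}; F(0) = \frac{1}{4}.
Integral = F(2) - F(0) = - \frac{e^{2}}{4} - \frac{1}{4}.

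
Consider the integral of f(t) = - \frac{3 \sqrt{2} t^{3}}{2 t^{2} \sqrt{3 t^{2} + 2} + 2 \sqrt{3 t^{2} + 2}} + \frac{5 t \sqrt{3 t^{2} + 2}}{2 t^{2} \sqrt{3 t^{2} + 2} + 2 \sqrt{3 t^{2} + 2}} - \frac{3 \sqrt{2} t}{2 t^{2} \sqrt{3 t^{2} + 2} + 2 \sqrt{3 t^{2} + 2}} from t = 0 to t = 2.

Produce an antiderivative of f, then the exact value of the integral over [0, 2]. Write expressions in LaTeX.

Integrate term by term and add the pieces.
F(t) = \frac{\sqrt{2} \left(- 4 \sqrt{3 t^{2} + 2} + 5 \sqrt{2} \log{\left(t^{2} + 1 \right)} - 5 \sqrt{2} \log{\left(2 \right)} + 5 \sqrt{2} \log{\left(3 \right)}\right)}{8} is an antiderivative of f.
Check: d/dt[\frac{\sqrt{2} \left(- 4 \sqrt{3 t^{2} + 2} + 5 \sqrt{2} \log{\left(t^{2} + 1 \right)} - 5 \sqrt{2} \log{\left(2 \right)} + 5 \sqrt{2} \log{\left(3 \right)}\right)}{8}] = \frac{- 3 \sqrt{2} t^{3} + 5 t \sqrt{3 t^{2} + 2} - 3 \sqrt{2} t}{2 t^{2} \sqrt{3 t^{2} + 2} + 2 \sqrt{3 t^{2} + 2}}, which equals f(t).
F(2) = - \sqrt{7} - \frac{5 \log{\left(2 \right)}}{4} + \frac{5 \log{\left(3 \right)}}{4} + \frac{5 \log{\left(5 \right)}}{4}; F(0) = -1 - \frac{5 \log{\left(2 \right)}}{4} + \frac{5 \log{\left(3 \right)}}{4}.
Integral = F(2) - F(0) = - \sqrt{7} - \frac{5 \log{\left(\frac{3}{2} \right)}}{4} + 1 + \frac{5 \log{\left(\frac{15}{2} \right)}}{4}.

Antiderivative: F(t) = \frac{\sqrt{2} \left(- 4 \sqrt{3 t^{2} + 2} + 5 \sqrt{2} \log{\left(t^{2} + 1 \right)} - 5 \sqrt{2} \log{\left(2 \right)} + 5 \sqrt{2} \log{\left(3 \right)}\right)}{8}; value = - \sqrt{7} - \frac{5 \log{\left(\frac{3}{2} \right)}}{4} + 1 + \frac{5 \log{\left(\frac{15}{2} \right)}}{4}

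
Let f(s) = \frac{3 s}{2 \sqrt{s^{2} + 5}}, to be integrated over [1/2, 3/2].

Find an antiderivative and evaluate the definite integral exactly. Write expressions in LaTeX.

The substitution u = s^{2} + 5 works: f is exactly (dF/du)*(du/ds) for that inner function.
F(s) = \frac{3 \sqrt{s^{2} + 5}}{2} is an antiderivative of f.
Check: d/ds[\frac{3 \sqrt{s^{2} + 5}}{2}] = \frac{3 s}{2 \sqrt{s^{2} + 5}} = f(s).
F(3/2) = \frac{3 \sqrt{29}}{4}; F(1/2) = \frac{3 \sqrt{21}}{4}.
Integral = F(3/2) - F(1/2) = - \frac{3 \sqrt{21}}{4} + \frac{3 \sqrt{29}}{4}.

Antiderivative: F(s) = \frac{3 \sqrt{s^{2} + 5}}{2}; value = - \frac{3 \sqrt{21}}{4} + \frac{3 \sqrt{29}}{4}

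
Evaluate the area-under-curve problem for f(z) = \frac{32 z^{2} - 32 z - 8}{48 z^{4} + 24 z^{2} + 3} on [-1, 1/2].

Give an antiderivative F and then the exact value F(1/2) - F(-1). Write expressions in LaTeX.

Recognize the product-rule pattern: f = u'v + uv' with u = \frac{1}{2 z^{2} + \frac{1}{2}}, v = \frac{2}{3} - \frac{4 z}{3}, so integration by parts undoes it.
F(z) = \frac{4 \left(1 - 2 z\right)}{3 \left(4 z^{2} + 1\right)} is an antiderivative of f.
Check: d/dz[\frac{4 \left(1 - 2 z\right)}{3 \left(4 z^{2} + 1\right)}] = \frac{32 z^{2} - 32 z - 8}{48 z^{4} + 24 z^{2} + 3} = f(z).
F(1/2) = 0; F(-1) = \frac{4}{5}.
Integral = F(1/2) - F(-1) = - \frac{4}{5}.

Antiderivative: F(z) = \frac{4 \left(1 - 2 z\right)}{3 \left(4 z^{2} + 1\right)}; value = - \frac{4}{5}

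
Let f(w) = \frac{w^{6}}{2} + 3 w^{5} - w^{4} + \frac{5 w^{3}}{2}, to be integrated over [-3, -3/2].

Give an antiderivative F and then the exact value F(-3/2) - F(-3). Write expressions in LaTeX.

The integrand splits into summands that can be handled one at a time.
F(w) = \frac{w^{4} \left(20 w^{3} + 140 w^{2} - 56 w + 175\right)}{280} is an antiderivative of f.
Check: d/dw[\frac{w^{4} \left(20 w^{3} + 140 w^{2} - 56 w + 175\right)}{280}] = \frac{w^{6}}{2} + 3 w^{5} - w^{4} + \frac{5 w^{3}}{2} = f(w).
F(-3/2) = \frac{82053}{8960}; F(-3) = \frac{86103}{280}.
Integral = F(-3/2) - F(-3) = - \frac{2673243}{8960}.

Antiderivative: F(w) = \frac{w^{4} \left(20 w^{3} + 140 w^{2} - 56 w + 175\right)}{280}; value = - \frac{2673243}{8960}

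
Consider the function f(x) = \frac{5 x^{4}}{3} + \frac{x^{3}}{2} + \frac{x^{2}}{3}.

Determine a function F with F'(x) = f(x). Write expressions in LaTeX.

Integrate term by term and add the pieces.
Check: d/dx[\frac{x^{3} \left(24 x^{2} + 9 x + 8\right)}{72}] = \frac{5 x^{4}}{3} + \frac{x^{3}}{2} + \frac{x^{2}}{3} = f(x).

An antiderivative is F(x) = \frac{x^{3} \left(24 x^{2} + 9 x + 8\right)}{72}.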